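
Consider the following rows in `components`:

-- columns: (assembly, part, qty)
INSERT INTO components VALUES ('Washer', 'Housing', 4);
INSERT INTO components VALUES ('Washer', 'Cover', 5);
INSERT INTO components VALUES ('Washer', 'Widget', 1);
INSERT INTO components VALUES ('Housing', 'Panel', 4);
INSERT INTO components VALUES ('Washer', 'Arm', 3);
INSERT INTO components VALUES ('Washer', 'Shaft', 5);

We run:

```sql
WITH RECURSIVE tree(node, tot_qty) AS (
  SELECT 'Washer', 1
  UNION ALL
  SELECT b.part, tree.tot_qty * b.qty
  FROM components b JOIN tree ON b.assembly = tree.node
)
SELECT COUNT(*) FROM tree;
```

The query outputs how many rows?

7

Base: (Washer, tot_qty=1).
Iteration 1: components of {Washer} -> Arm = 1*3 = 3, Cover = 1*5 = 5, Housing = 1*4 = 4, Shaft = 1*5 = 5, Widget = 1*1 = 1.
Iteration 2: components of {Arm,Cover,Housing,Shaft,Widget} -> Panel = 4*4 = 16.
Iteration 3: no further components; recursion stops.
Total rows emitted: 7.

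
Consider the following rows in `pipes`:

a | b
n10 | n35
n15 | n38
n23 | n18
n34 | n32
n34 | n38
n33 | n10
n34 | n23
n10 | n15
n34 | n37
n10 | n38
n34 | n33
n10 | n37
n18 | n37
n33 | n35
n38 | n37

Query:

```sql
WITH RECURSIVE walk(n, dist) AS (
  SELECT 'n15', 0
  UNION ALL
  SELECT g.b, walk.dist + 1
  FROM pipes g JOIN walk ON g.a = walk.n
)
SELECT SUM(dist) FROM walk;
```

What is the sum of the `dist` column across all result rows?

Base: (n15, dist=0).
Iteration 1: edges from {n15} -> (n38, dist=1).
Iteration 2: edges from {n38} -> (n37, dist=2).
Iteration 3: no outgoing edges from {n37}; recursion stops.
SUM(dist) = 0 + 1 + 2 = 3.

3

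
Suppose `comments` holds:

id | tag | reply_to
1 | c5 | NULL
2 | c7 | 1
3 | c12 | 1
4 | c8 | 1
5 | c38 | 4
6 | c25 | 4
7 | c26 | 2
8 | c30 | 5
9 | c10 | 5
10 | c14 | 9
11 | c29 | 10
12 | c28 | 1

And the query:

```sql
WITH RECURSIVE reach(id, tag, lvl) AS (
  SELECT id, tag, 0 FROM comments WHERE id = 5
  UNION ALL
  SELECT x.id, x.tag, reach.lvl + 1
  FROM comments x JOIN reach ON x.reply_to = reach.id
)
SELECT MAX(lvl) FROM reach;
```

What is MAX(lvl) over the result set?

3

Base: id=5 (c38) at lvl 0.
Iteration 1: rows with reply_to in {5} -> c30 (id 8, lvl 1), c10 (id 9, lvl 1).
Iteration 2: rows with reply_to in {8,9} -> c14 (id 10, lvl 2).
Iteration 3: rows with reply_to in {10} -> c29 (id 11, lvl 3).
Iteration 4: no rows with reply_to in {11}; recursion stops.
lvl values: 0, 1, 1, 2, 3; the maximum is 3.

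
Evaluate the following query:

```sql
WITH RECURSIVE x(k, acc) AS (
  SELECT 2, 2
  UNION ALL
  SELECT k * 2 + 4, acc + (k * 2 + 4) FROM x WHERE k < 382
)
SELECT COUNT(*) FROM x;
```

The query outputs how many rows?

8

Base: k=2, acc=2.
Iteration 1: 2 < 382 holds -> k = 2 * 2 + 4 = 8, acc = 2 + 8 = 10.
Iteration 2: 8 < 382 holds -> k = 8 * 2 + 4 = 20, acc = 10 + 20 = 30.
Iteration 3: 20 < 382 holds -> k = 20 * 2 + 4 = 44, acc = 30 + 44 = 74.
Iteration 4: 44 < 382 holds -> k = 44 * 2 + 4 = 92, acc = 74 + 92 = 166.
Iteration 5: 92 < 382 holds -> k = 92 * 2 + 4 = 188, acc = 166 + 188 = 354.
Iteration 6: 188 < 382 holds -> k = 188 * 2 + 4 = 380, acc = 354 + 380 = 734.
Iteration 7: 380 < 382 holds -> k = 380 * 2 + 4 = 764, acc = 734 + 764 = 1498.
Iteration 8: 764 < 382 fails; recursion stops.
Total rows emitted: 8.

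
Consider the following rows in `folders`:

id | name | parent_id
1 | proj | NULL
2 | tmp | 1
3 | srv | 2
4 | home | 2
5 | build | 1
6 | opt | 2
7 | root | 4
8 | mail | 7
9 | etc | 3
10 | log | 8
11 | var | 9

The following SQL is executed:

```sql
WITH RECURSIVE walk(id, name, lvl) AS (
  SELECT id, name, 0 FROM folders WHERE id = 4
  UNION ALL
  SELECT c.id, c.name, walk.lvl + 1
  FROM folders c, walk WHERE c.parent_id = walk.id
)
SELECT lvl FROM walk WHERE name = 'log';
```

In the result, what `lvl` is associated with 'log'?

3

Base: id=4 (home) at lvl 0.
Iteration 1: rows with parent_id in {4} -> root (id 7, lvl 1).
Iteration 2: rows with parent_id in {7} -> mail (id 8, lvl 2).
Iteration 3: rows with parent_id in {8} -> log (id 10, lvl 3).
Iteration 4: no rows with parent_id in {10}; recursion stops.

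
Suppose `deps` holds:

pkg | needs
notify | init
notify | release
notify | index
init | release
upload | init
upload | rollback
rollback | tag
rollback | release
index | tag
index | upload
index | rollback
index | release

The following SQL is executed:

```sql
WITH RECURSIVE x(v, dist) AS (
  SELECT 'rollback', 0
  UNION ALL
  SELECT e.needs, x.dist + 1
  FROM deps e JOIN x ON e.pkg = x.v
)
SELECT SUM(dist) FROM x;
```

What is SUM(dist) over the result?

Base: (rollback, dist=0).
Iteration 1: edges from {rollback} -> (release, dist=1), (tag, dist=1).
Iteration 2: no outgoing edges from {release,tag}; recursion stops.
SUM(dist) = 0 + 1 + 1 = 2.

2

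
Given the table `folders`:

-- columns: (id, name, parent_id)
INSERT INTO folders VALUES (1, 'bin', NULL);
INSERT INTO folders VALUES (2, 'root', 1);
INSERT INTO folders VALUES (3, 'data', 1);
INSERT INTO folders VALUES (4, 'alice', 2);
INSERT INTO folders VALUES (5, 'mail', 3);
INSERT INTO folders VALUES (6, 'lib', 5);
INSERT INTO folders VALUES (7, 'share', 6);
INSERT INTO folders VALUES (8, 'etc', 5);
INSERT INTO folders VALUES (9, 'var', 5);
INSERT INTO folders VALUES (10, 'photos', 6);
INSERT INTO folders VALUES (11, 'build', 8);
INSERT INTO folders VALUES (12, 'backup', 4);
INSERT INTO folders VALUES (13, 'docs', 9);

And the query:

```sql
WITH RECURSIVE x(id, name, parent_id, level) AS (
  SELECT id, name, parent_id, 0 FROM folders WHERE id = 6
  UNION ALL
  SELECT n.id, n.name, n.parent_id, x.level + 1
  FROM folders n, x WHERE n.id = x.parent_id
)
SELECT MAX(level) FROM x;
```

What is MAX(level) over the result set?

3

Base: id=6 (lib), parent_id=5, level 0.
Iteration 1: join on id=5 -> mail (id 5, parent_id=3, level 1).
Iteration 2: join on id=3 -> data (id 3, parent_id=1, level 2).
Iteration 3: join on id=1 -> bin (id 1, parent_id=NULL, level 3).
Iteration 4: parent_id is NULL; no match; recursion stops.
level values: 0, 1, 2, 3; the maximum is 3.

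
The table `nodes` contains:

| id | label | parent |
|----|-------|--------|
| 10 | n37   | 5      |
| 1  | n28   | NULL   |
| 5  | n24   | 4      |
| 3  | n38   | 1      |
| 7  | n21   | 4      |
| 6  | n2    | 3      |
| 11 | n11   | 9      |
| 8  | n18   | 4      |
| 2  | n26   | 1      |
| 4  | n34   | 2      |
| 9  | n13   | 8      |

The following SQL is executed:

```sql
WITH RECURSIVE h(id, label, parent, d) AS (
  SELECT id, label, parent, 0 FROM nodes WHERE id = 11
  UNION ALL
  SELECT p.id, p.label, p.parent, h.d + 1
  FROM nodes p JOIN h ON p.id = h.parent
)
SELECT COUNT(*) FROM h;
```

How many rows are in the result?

6

Base: id=11 (n11), parent=9, d 0.
Iteration 1: join on id=9 -> n13 (id 9, parent=8, d 1).
Iteration 2: join on id=8 -> n18 (id 8, parent=4, d 2).
Iteration 3: join on id=4 -> n34 (id 4, parent=2, d 3).
Iteration 4: join on id=2 -> n26 (id 2, parent=1, d 4).
Iteration 5: join on id=1 -> n28 (id 1, parent=NULL, d 5).
Iteration 6: parent is NULL; no match; recursion stops.
Total rows emitted: 6.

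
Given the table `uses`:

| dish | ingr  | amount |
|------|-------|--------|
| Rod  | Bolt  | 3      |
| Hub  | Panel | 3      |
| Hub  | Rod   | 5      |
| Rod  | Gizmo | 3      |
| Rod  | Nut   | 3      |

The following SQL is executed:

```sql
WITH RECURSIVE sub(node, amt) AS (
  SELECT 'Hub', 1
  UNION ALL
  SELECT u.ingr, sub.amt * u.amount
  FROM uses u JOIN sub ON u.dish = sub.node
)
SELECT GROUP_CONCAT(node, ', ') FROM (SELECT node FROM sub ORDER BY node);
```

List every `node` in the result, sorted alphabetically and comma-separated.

Bolt, Gizmo, Hub, Nut, Panel, Rod

Base: (Hub, amt=1).
Iteration 1: components of {Hub} -> Panel = 1*3 = 3, Rod = 1*5 = 5.
Iteration 2: components of {Panel,Rod} -> Bolt = 5*3 = 15, Gizmo = 5*3 = 15, Nut = 5*3 = 15.
Iteration 3: no further components; recursion stops.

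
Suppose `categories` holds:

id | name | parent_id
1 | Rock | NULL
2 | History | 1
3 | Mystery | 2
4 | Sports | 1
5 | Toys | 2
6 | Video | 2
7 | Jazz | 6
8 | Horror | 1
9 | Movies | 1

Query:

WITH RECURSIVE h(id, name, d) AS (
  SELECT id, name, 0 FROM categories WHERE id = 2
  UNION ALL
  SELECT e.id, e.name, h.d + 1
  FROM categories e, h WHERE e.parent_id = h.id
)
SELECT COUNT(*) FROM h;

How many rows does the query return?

Base: id=2 (History) at d 0.
Iteration 1: rows with parent_id in {2} -> Mystery (id 3, d 1), Toys (id 5, d 1), Video (id 6, d 1).
Iteration 2: rows with parent_id in {3,5,6} -> Jazz (id 7, d 2).
Iteration 3: no rows with parent_id in {7}; recursion stops.
Total rows emitted: 5.

5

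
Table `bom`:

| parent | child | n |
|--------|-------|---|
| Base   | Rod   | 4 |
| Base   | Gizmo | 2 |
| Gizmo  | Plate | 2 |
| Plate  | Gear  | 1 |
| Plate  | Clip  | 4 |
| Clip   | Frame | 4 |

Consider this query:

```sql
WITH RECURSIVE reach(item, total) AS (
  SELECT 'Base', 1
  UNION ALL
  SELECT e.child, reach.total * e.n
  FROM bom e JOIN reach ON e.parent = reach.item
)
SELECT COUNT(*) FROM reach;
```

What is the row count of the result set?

Base: (Base, total=1).
Iteration 1: components of {Base} -> Gizmo = 1*2 = 2, Rod = 1*4 = 4.
Iteration 2: components of {Gizmo,Rod} -> Plate = 2*2 = 4.
Iteration 3: components of {Plate} -> Clip = 4*4 = 16, Gear = 4*1 = 4.
Iteration 4: components of {Clip,Gear} -> Frame = 16*4 = 64.
Iteration 5: no further components; recursion stops.
Total rows emitted: 7.

7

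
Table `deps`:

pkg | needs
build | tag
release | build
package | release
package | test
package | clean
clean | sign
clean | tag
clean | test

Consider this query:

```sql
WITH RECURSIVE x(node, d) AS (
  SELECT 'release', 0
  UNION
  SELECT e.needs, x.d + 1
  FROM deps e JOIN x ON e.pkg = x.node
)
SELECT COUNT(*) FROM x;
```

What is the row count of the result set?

3

Base: (release, d=0).
Iteration 1: edges from {release} -> (build, d=1).
Iteration 2: edges from {build} -> (tag, d=2).
Iteration 3: no outgoing edges from {tag}; recursion stops.
Total rows emitted: 3.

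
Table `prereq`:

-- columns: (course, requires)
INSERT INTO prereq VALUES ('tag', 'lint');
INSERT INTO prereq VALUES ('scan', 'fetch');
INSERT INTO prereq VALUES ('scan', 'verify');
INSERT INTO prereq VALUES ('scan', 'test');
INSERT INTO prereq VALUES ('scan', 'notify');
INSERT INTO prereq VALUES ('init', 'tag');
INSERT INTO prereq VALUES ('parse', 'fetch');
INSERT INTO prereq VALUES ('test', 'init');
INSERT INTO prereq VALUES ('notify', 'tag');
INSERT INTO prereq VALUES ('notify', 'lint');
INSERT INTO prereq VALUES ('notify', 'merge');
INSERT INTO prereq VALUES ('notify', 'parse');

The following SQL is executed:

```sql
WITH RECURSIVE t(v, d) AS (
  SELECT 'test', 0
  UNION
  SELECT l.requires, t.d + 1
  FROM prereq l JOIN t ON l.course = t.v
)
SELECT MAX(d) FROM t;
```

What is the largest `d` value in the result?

Base: (test, d=0).
Iteration 1: edges from {test} -> (init, d=1).
Iteration 2: edges from {init} -> (tag, d=2).
Iteration 3: edges from {tag} -> (lint, d=3).
Iteration 4: no outgoing edges from {lint}; recursion stops.
d values: 0, 1, 2, 3; the maximum is 3.

3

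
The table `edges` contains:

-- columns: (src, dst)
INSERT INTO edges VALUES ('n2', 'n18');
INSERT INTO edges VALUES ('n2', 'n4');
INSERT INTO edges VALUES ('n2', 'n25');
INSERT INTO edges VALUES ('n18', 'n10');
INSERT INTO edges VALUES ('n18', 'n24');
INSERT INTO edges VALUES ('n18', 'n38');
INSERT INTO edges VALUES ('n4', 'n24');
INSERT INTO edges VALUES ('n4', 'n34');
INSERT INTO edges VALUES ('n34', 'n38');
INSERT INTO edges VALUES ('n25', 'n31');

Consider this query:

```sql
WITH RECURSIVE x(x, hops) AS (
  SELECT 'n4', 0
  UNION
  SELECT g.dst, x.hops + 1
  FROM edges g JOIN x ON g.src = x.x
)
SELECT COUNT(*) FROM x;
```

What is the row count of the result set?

Base: (n4, hops=0).
Iteration 1: edges from {n4} -> (n24, hops=1), (n34, hops=1).
Iteration 2: edges from {n24,n34} -> (n38, hops=2).
Iteration 3: no outgoing edges from {n38}; recursion stops.
Total rows emitted: 4.

4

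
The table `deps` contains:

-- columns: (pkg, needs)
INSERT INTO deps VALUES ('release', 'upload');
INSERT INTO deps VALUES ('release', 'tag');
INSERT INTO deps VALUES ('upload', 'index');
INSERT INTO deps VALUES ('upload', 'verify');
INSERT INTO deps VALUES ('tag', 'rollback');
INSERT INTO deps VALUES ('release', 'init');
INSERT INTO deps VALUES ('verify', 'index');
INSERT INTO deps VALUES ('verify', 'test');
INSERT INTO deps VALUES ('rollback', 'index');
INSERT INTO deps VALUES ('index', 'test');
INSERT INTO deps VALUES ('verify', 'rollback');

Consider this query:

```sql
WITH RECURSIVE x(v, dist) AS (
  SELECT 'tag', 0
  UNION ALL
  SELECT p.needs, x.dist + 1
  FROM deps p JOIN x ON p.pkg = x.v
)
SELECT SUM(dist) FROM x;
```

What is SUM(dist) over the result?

6

Base: (tag, dist=0).
Iteration 1: edges from {tag} -> (rollback, dist=1).
Iteration 2: edges from {rollback} -> (index, dist=2).
Iteration 3: edges from {index} -> (test, dist=3).
Iteration 4: no outgoing edges from {test}; recursion stops.
SUM(dist) = 0 + 1 + 2 + 3 = 6.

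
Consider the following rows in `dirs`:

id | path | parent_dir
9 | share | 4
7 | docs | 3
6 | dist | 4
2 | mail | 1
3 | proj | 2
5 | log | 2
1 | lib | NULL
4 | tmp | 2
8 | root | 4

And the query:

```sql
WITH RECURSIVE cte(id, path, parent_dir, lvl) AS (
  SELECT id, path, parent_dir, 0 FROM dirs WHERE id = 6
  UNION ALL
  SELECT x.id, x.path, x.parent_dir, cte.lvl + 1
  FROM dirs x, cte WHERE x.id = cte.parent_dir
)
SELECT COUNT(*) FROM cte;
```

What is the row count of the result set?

4

Base: id=6 (dist), parent_dir=4, lvl 0.
Iteration 1: join on id=4 -> tmp (id 4, parent_dir=2, lvl 1).
Iteration 2: join on id=2 -> mail (id 2, parent_dir=1, lvl 2).
Iteration 3: join on id=1 -> lib (id 1, parent_dir=NULL, lvl 3).
Iteration 4: parent_dir is NULL; no match; recursion stops.
Total rows emitted: 4.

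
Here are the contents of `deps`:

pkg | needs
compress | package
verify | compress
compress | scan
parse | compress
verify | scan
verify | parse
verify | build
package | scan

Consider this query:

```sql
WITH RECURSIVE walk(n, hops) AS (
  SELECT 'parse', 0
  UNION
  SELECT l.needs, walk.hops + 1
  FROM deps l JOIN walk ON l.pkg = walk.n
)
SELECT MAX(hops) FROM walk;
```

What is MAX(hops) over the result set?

Base: (parse, hops=0).
Iteration 1: edges from {parse} -> (compress, hops=1).
Iteration 2: edges from {compress} -> (package, hops=2), (scan, hops=2).
Iteration 3: edges from {package,scan} -> (scan, hops=3).
Iteration 4: no outgoing edges from {scan}; recursion stops.
hops values: 0, 1, 2, 2, 3; the maximum is 3.

3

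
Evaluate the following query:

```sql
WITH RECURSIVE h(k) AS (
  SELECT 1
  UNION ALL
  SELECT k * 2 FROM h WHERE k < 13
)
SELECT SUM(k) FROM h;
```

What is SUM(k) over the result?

Base: k=1.
Iteration 1: 1 < 13 holds -> k = 1 * 2 = 2.
Iteration 2: 2 < 13 holds -> k = 2 * 2 = 4.
Iteration 3: 4 < 13 holds -> k = 4 * 2 = 8.
Iteration 4: 8 < 13 holds -> k = 8 * 2 = 16.
Iteration 5: 16 < 13 fails; recursion stops.
SUM(k) = 1 + 2 + 4 + 8 + 16 = 31.

31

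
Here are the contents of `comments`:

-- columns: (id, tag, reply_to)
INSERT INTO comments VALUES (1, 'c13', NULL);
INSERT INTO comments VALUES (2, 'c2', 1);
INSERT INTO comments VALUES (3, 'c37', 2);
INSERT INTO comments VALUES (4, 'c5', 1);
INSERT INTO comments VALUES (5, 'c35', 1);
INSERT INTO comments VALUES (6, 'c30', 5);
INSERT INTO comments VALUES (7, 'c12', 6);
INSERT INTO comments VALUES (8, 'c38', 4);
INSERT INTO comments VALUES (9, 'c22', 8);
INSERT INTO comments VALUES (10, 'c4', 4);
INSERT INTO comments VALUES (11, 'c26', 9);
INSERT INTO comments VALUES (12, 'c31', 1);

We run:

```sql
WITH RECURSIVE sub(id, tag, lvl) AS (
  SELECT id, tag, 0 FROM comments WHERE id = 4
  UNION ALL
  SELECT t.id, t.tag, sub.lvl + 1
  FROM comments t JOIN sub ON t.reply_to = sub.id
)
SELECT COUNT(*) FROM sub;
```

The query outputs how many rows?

Base: id=4 (c5) at lvl 0.
Iteration 1: rows with reply_to in {4} -> c38 (id 8, lvl 1), c4 (id 10, lvl 1).
Iteration 2: rows with reply_to in {8,10} -> c22 (id 9, lvl 2).
Iteration 3: rows with reply_to in {9} -> c26 (id 11, lvl 3).
Iteration 4: no rows with reply_to in {11}; recursion stops.
Total rows emitted: 5.

5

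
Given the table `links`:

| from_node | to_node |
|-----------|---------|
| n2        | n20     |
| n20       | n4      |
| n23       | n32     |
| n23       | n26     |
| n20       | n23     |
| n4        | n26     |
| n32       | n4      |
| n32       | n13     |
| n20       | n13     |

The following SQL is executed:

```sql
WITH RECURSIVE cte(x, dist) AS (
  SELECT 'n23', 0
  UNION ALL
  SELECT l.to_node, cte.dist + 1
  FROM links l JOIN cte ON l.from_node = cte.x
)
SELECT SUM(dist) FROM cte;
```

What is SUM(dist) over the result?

Base: (n23, dist=0).
Iteration 1: edges from {n23} -> (n26, dist=1), (n32, dist=1).
Iteration 2: edges from {n26,n32} -> (n13, dist=2), (n4, dist=2).
Iteration 3: edges from {n13,n4} -> (n26, dist=3).
Iteration 4: no outgoing edges from {n26}; recursion stops.
SUM(dist) = 0 + 1 + 1 + 2 + 2 + 3 = 9.

9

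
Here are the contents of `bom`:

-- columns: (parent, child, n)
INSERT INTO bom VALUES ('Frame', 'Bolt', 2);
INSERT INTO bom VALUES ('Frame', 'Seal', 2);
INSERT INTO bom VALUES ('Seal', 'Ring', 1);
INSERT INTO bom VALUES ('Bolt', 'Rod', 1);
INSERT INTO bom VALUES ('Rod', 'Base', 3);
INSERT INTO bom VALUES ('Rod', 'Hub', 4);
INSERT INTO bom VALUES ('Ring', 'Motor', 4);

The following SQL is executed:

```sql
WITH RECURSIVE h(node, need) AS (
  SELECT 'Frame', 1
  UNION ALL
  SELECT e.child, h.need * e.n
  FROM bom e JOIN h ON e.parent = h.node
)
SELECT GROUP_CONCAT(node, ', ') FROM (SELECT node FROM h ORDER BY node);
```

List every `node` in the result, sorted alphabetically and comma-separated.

Base, Bolt, Frame, Hub, Motor, Ring, Rod, Seal

Base: (Frame, need=1).
Iteration 1: components of {Frame} -> Bolt = 1*2 = 2, Seal = 1*2 = 2.
Iteration 2: components of {Bolt,Seal} -> Ring = 2*1 = 2, Rod = 2*1 = 2.
Iteration 3: components of {Ring,Rod} -> Base = 2*3 = 6, Hub = 2*4 = 8, Motor = 2*4 = 8.
Iteration 4: no further components; recursion stops.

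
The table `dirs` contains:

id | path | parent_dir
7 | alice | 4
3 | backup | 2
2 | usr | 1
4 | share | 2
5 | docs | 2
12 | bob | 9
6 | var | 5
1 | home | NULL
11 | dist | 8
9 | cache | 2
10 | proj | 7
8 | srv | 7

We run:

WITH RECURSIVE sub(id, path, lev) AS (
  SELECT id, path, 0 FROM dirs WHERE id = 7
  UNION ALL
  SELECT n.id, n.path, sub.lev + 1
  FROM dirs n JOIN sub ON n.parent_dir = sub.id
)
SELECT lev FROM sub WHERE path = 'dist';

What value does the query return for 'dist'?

2

Base: id=7 (alice) at lev 0.
Iteration 1: rows with parent_dir in {7} -> srv (id 8, lev 1), proj (id 10, lev 1).
Iteration 2: rows with parent_dir in {8,10} -> dist (id 11, lev 2).
Iteration 3: no rows with parent_dir in {11}; recursion stops.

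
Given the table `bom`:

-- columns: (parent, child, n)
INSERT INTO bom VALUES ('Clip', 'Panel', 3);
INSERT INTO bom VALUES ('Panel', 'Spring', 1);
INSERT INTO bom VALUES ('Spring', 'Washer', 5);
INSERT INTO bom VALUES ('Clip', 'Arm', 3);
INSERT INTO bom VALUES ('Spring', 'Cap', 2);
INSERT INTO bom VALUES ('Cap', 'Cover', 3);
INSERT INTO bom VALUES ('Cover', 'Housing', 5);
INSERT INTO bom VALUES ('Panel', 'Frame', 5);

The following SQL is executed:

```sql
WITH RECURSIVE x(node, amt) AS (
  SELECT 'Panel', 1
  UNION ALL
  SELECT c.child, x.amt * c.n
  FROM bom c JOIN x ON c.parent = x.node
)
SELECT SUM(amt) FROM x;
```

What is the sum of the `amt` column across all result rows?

Base: (Panel, amt=1).
Iteration 1: components of {Panel} -> Frame = 1*5 = 5, Spring = 1*1 = 1.
Iteration 2: components of {Frame,Spring} -> Cap = 1*2 = 2, Washer = 1*5 = 5.
Iteration 3: components of {Cap,Washer} -> Cover = 2*3 = 6.
Iteration 4: components of {Cover} -> Housing = 6*5 = 30.
Iteration 5: no further components; recursion stops.
SUM(amt) = 1 + 1 + 5 + 5 + 2 + 6 + 30 = 50.

50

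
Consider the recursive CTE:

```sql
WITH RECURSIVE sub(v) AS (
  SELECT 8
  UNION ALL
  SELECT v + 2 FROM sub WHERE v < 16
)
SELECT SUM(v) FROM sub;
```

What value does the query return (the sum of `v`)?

Base: v=8.
Iteration 1: 8 < 16 holds -> v = 8 + 2 = 10.
Iteration 2: 10 < 16 holds -> v = 10 + 2 = 12.
Iteration 3: 12 < 16 holds -> v = 12 + 2 = 14.
Iteration 4: 14 < 16 holds -> v = 14 + 2 = 16.
Iteration 5: 16 < 16 fails; recursion stops.
SUM(v) = 8 + 10 + 12 + 14 + 16 = 60.

60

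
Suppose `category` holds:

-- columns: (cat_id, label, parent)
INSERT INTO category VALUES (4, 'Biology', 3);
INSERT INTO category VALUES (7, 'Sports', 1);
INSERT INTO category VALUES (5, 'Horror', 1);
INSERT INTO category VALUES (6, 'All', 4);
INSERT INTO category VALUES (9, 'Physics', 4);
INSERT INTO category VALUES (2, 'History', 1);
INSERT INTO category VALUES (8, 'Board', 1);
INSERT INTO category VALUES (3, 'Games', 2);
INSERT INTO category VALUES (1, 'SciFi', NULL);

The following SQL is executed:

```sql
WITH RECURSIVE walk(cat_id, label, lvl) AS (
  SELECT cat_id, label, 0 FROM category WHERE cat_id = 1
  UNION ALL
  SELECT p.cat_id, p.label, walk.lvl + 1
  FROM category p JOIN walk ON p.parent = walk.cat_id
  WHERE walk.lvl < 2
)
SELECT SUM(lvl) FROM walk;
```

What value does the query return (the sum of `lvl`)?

Base: cat_id=1 (SciFi) at lvl 0.
Iteration 1: rows with parent in {1} -> History (id 2, lvl 1), Horror (id 5, lvl 1), Sports (id 7, lvl 1), Board (id 8, lvl 1).
Iteration 2: rows with parent in {2,5,7,8} -> Games (id 3, lvl 2).
Iteration 3: lvl < 2 fails for all current rows; recursion stops.
SUM(lvl) = 0 + 1 + 1 + 1 + 1 + 2 = 6.

6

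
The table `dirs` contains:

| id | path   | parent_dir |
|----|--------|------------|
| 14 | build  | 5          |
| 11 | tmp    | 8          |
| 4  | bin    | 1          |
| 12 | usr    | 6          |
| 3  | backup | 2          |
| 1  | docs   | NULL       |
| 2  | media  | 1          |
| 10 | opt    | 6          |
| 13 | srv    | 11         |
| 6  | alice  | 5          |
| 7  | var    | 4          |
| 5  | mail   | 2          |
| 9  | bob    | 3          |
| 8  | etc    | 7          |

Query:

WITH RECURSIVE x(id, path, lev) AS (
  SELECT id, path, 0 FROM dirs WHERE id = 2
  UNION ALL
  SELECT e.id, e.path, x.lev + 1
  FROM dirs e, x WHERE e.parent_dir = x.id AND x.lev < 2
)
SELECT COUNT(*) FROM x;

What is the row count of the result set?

Base: id=2 (media) at lev 0.
Iteration 1: rows with parent_dir in {2} -> backup (id 3, lev 1), mail (id 5, lev 1).
Iteration 2: rows with parent_dir in {3,5} -> alice (id 6, lev 2), bob (id 9, lev 2), build (id 14, lev 2).
Iteration 3: lev < 2 fails for all current rows; recursion stops.
Total rows emitted: 6.

6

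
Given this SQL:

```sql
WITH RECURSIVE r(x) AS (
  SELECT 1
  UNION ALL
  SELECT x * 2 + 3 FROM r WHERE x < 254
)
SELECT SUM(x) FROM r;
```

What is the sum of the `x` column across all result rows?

Base: x=1.
Iteration 1: 1 < 254 holds -> x = 1 * 2 + 3 = 5.
Iteration 2: 5 < 254 holds -> x = 5 * 2 + 3 = 13.
Iteration 3: 13 < 254 holds -> x = 13 * 2 + 3 = 29.
Iteration 4: 29 < 254 holds -> x = 29 * 2 + 3 = 61.
Iteration 5: 61 < 254 holds -> x = 61 * 2 + 3 = 125.
Iteration 6: 125 < 254 holds -> x = 125 * 2 + 3 = 253.
Iteration 7: 253 < 254 holds -> x = 253 * 2 + 3 = 509.
Iteration 8: 509 < 254 fails; recursion stops.
SUM(x) = 1 + 5 + 13 + 29 + 61 + 125 + 253 + 509 = 996.

996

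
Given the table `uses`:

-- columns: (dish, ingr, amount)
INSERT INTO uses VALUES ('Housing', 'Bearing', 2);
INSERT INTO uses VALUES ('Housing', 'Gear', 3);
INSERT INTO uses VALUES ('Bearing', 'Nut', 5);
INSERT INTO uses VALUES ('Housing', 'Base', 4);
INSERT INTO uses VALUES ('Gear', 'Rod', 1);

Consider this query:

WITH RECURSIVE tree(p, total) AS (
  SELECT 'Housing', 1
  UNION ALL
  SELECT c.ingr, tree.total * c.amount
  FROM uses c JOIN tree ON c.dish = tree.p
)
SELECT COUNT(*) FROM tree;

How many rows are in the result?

6

Base: (Housing, total=1).
Iteration 1: components of {Housing} -> Base = 1*4 = 4, Bearing = 1*2 = 2, Gear = 1*3 = 3.
Iteration 2: components of {Base,Bearing,Gear} -> Nut = 2*5 = 10, Rod = 3*1 = 3.
Iteration 3: no further components; recursion stops.
Total rows emitted: 6.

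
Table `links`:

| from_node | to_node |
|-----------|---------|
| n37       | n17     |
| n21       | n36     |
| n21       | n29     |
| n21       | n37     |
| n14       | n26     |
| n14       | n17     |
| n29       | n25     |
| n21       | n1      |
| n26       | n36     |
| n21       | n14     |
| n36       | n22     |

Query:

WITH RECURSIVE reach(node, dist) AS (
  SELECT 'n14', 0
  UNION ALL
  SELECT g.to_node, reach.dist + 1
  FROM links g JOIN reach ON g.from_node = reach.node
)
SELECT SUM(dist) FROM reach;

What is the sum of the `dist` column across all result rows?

Base: (n14, dist=0).
Iteration 1: edges from {n14} -> (n17, dist=1), (n26, dist=1).
Iteration 2: edges from {n17,n26} -> (n36, dist=2).
Iteration 3: edges from {n36} -> (n22, dist=3).
Iteration 4: no outgoing edges from {n22}; recursion stops.
SUM(dist) = 0 + 1 + 1 + 2 + 3 = 7.

7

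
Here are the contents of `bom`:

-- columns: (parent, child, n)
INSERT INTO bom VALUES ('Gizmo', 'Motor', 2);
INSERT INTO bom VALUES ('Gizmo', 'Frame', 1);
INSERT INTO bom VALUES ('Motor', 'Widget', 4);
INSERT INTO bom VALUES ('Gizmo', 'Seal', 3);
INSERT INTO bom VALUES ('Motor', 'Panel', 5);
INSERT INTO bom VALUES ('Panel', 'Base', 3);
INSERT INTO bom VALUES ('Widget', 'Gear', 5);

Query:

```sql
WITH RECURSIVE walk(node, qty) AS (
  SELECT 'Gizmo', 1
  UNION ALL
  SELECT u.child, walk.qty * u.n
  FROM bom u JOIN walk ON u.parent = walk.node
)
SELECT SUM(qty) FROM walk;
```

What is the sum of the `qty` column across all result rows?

95

Base: (Gizmo, qty=1).
Iteration 1: components of {Gizmo} -> Frame = 1*1 = 1, Motor = 1*2 = 2, Seal = 1*3 = 3.
Iteration 2: components of {Frame,Motor,Seal} -> Panel = 2*5 = 10, Widget = 2*4 = 8.
Iteration 3: components of {Panel,Widget} -> Base = 10*3 = 30, Gear = 8*5 = 40.
Iteration 4: no further components; recursion stops.
SUM(qty) = 1 + 2 + 1 + 3 + 8 + 10 + 40 + 30 = 95.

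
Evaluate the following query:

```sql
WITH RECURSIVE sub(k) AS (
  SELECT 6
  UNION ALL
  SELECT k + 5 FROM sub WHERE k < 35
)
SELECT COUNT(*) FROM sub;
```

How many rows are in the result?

Base: k=6.
Iteration 1: 6 < 35 holds -> k = 6 + 5 = 11.
Iteration 2: 11 < 35 holds -> k = 11 + 5 = 16.
Iteration 3: 16 < 35 holds -> k = 16 + 5 = 21.
Iteration 4: 21 < 35 holds -> k = 21 + 5 = 26.
Iteration 5: 26 < 35 holds -> k = 26 + 5 = 31.
Iteration 6: 31 < 35 holds -> k = 31 + 5 = 36.
Iteration 7: 36 < 35 fails; recursion stops.
Total rows emitted: 7.

7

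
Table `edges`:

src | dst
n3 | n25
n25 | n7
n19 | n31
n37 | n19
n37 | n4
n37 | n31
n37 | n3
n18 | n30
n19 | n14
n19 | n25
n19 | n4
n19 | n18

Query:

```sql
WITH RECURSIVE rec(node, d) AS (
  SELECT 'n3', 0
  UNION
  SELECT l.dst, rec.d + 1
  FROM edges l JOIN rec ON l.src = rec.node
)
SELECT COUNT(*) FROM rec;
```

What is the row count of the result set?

Base: (n3, d=0).
Iteration 1: edges from {n3} -> (n25, d=1).
Iteration 2: edges from {n25} -> (n7, d=2).
Iteration 3: no outgoing edges from {n7}; recursion stops.
Total rows emitted: 3.

3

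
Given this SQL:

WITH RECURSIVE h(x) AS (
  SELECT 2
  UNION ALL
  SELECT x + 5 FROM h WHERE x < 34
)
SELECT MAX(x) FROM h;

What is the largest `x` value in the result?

37

Base: x=2.
Iteration 1: 2 < 34 holds -> x = 2 + 5 = 7.
Iteration 2: 7 < 34 holds -> x = 7 + 5 = 12.
Iteration 3: 12 < 34 holds -> x = 12 + 5 = 17.
Iteration 4: 17 < 34 holds -> x = 17 + 5 = 22.
Iteration 5: 22 < 34 holds -> x = 22 + 5 = 27.
Iteration 6: 27 < 34 holds -> x = 27 + 5 = 32.
Iteration 7: 32 < 34 holds -> x = 32 + 5 = 37.
Iteration 8: 37 < 34 fails; recursion stops.
x values: 2, 7, 12, 17, 22, 27, 32, 37; the maximum is 37.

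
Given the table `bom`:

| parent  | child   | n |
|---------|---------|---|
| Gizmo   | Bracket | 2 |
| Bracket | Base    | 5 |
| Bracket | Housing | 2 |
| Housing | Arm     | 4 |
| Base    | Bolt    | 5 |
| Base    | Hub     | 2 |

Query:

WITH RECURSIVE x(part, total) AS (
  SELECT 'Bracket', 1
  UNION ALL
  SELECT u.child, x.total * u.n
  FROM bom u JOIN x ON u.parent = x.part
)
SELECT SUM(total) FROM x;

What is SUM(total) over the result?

Base: (Bracket, total=1).
Iteration 1: components of {Bracket} -> Base = 1*5 = 5, Housing = 1*2 = 2.
Iteration 2: components of {Base,Housing} -> Arm = 2*4 = 8, Bolt = 5*5 = 25, Hub = 5*2 = 10.
Iteration 3: no further components; recursion stops.
SUM(total) = 1 + 5 + 2 + 25 + 10 + 8 = 51.

51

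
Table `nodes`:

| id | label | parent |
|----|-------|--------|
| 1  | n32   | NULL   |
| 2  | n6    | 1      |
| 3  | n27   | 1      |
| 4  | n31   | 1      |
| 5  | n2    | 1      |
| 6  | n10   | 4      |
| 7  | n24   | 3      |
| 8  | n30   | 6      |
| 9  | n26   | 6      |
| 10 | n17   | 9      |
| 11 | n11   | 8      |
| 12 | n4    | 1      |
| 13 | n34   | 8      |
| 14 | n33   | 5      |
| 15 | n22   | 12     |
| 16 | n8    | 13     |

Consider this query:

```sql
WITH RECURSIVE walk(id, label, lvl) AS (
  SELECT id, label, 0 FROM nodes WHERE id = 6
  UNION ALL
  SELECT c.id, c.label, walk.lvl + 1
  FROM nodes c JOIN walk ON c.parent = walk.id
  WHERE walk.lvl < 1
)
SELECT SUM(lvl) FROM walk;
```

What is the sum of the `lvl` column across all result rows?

2

Base: id=6 (n10) at lvl 0.
Iteration 1: rows with parent in {6} -> n30 (id 8, lvl 1), n26 (id 9, lvl 1).
Iteration 2: lvl < 1 fails for all current rows; recursion stops.
SUM(lvl) = 0 + 1 + 1 = 2.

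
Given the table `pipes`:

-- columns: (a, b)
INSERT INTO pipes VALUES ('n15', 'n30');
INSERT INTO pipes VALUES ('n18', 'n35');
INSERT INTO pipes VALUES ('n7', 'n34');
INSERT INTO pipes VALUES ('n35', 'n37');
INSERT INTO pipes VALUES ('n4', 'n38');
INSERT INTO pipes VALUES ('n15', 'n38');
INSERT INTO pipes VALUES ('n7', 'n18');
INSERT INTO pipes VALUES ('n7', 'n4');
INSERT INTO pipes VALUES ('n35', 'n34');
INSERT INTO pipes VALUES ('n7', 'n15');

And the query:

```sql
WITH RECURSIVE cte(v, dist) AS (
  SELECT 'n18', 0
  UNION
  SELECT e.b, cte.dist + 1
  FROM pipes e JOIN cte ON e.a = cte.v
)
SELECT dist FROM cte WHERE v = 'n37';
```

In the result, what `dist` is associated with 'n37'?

Base: (n18, dist=0).
Iteration 1: edges from {n18} -> (n35, dist=1).
Iteration 2: edges from {n35} -> (n34, dist=2), (n37, dist=2).
Iteration 3: no outgoing edges from {n34,n37}; recursion stops.

2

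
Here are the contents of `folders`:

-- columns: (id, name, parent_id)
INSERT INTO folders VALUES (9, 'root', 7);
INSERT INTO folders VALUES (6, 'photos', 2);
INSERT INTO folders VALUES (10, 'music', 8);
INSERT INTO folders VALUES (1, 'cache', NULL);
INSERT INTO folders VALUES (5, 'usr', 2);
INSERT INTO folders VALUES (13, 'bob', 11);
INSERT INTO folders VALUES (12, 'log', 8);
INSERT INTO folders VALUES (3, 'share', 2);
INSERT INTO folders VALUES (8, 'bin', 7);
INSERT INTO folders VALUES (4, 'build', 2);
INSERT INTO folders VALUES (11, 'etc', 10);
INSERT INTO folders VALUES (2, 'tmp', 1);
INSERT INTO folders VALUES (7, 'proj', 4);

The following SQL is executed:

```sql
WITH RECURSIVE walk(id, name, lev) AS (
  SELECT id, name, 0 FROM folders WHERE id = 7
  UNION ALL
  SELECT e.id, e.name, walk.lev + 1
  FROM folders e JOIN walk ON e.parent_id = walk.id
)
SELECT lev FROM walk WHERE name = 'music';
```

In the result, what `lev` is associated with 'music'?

2

Base: id=7 (proj) at lev 0.
Iteration 1: rows with parent_id in {7} -> bin (id 8, lev 1), root (id 9, lev 1).
Iteration 2: rows with parent_id in {8,9} -> music (id 10, lev 2), log (id 12, lev 2).
Iteration 3: rows with parent_id in {10,12} -> etc (id 11, lev 3).
Iteration 4: rows with parent_id in {11} -> bob (id 13, lev 4).
Iteration 5: no rows with parent_id in {13}; recursion stops.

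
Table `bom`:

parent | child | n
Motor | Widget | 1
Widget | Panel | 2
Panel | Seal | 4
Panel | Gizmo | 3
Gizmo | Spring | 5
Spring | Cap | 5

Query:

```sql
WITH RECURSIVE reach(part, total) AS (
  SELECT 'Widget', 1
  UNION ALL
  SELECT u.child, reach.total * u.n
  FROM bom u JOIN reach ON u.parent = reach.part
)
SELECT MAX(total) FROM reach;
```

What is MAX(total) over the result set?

Base: (Widget, total=1).
Iteration 1: components of {Widget} -> Panel = 1*2 = 2.
Iteration 2: components of {Panel} -> Gizmo = 2*3 = 6, Seal = 2*4 = 8.
Iteration 3: components of {Gizmo,Seal} -> Spring = 6*5 = 30.
Iteration 4: components of {Spring} -> Cap = 30*5 = 150.
Iteration 5: no further components; recursion stops.
total values: 1, 2, 8, 6, 30, 150; the maximum is 150.

150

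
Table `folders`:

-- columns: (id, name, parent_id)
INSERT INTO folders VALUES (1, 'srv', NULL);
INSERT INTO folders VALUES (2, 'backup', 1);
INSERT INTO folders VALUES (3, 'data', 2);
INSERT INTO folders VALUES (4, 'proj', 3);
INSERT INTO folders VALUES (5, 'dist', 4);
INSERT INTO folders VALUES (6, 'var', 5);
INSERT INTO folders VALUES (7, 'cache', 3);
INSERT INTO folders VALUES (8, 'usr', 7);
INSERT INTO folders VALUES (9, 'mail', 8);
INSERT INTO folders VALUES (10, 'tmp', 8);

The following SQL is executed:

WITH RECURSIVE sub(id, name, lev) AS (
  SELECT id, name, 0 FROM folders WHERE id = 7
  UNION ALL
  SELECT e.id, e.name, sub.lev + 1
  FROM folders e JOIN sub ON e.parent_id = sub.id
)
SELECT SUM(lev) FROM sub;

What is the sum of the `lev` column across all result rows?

Base: id=7 (cache) at lev 0.
Iteration 1: rows with parent_id in {7} -> usr (id 8, lev 1).
Iteration 2: rows with parent_id in {8} -> mail (id 9, lev 2), tmp (id 10, lev 2).
Iteration 3: no rows with parent_id in {9,10}; recursion stops.
SUM(lev) = 0 + 1 + 2 + 2 = 5.

5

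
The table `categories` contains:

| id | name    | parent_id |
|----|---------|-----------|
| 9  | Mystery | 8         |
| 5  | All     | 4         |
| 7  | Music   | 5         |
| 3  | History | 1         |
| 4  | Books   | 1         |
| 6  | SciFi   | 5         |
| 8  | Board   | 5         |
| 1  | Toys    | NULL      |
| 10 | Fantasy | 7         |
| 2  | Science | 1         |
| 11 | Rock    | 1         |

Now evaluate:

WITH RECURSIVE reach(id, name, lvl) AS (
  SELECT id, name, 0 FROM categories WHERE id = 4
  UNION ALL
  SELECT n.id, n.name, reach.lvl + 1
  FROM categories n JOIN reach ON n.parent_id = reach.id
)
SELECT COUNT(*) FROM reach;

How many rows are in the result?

Base: id=4 (Books) at lvl 0.
Iteration 1: rows with parent_id in {4} -> All (id 5, lvl 1).
Iteration 2: rows with parent_id in {5} -> SciFi (id 6, lvl 2), Music (id 7, lvl 2), Board (id 8, lvl 2).
Iteration 3: rows with parent_id in {6,7,8} -> Mystery (id 9, lvl 3), Fantasy (id 10, lvl 3).
Iteration 4: no rows with parent_id in {9,10}; recursion stops.
Total rows emitted: 7.

7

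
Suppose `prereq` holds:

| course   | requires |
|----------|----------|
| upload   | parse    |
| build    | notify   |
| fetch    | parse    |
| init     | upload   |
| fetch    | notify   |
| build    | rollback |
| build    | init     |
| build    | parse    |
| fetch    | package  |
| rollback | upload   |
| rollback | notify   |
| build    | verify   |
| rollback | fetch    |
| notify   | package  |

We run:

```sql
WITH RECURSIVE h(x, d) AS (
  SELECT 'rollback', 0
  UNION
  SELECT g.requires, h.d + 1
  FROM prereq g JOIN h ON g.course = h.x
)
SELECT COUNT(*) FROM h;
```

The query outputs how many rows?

Base: (rollback, d=0).
Iteration 1: edges from {rollback} -> (fetch, d=1), (notify, d=1), (upload, d=1).
Iteration 2: edges from {fetch,notify,upload} -> (notify, d=2), (package, d=2), (parse, d=2). [UNION drops 2 duplicate row(s)]
Iteration 3: edges from {notify,package,parse} -> (package, d=3).
Iteration 4: no outgoing edges from {package}; recursion stops.
Total rows emitted: 8.

8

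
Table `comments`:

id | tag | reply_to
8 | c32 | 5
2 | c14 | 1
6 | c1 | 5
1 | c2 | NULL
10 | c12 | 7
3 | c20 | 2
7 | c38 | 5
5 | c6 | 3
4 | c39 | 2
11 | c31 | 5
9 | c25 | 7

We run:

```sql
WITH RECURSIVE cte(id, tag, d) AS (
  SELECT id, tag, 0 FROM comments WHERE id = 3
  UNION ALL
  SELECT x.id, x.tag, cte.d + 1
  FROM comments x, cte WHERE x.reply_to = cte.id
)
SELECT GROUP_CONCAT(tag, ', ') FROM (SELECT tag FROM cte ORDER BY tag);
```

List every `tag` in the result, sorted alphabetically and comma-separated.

Base: id=3 (c20) at d 0.
Iteration 1: rows with reply_to in {3} -> c6 (id 5, d 1).
Iteration 2: rows with reply_to in {5} -> c1 (id 6, d 2), c38 (id 7, d 2), c32 (id 8, d 2), c31 (id 11, d 2).
Iteration 3: rows with reply_to in {6,7,8,11} -> c25 (id 9, d 3), c12 (id 10, d 3).
Iteration 4: no rows with reply_to in {9,10}; recursion stops.

c1, c12, c20, c25, c31, c32, c38, c6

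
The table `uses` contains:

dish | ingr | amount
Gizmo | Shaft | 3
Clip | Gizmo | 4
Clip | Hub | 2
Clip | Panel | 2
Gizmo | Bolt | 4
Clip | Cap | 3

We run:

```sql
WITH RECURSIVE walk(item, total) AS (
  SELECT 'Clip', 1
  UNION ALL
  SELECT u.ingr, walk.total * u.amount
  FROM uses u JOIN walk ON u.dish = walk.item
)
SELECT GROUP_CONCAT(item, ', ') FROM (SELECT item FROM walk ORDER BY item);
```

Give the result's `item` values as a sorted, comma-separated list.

Bolt, Cap, Clip, Gizmo, Hub, Panel, Shaft

Base: (Clip, total=1).
Iteration 1: components of {Clip} -> Cap = 1*3 = 3, Gizmo = 1*4 = 4, Hub = 1*2 = 2, Panel = 1*2 = 2.
Iteration 2: components of {Cap,Gizmo,Hub,Panel} -> Bolt = 4*4 = 16, Shaft = 4*3 = 12.
Iteration 3: no further components; recursion stops.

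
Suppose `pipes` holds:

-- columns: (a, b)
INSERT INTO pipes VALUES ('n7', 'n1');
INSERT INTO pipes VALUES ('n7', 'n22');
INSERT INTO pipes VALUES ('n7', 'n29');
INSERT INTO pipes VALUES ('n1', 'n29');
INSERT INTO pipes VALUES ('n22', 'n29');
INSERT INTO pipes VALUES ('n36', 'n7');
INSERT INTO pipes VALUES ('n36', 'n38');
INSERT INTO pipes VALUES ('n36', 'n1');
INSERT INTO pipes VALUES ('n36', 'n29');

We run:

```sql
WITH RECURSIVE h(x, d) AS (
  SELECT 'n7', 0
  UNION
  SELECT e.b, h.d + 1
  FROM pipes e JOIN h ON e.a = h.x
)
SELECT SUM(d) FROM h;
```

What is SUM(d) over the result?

Base: (n7, d=0).
Iteration 1: edges from {n7} -> (n1, d=1), (n22, d=1), (n29, d=1).
Iteration 2: edges from {n1,n22,n29} -> (n29, d=2). [UNION drops 1 duplicate row(s)]
Iteration 3: no outgoing edges from {n29}; recursion stops.
SUM(d) = 0 + 1 + 1 + 1 + 2 = 5.

5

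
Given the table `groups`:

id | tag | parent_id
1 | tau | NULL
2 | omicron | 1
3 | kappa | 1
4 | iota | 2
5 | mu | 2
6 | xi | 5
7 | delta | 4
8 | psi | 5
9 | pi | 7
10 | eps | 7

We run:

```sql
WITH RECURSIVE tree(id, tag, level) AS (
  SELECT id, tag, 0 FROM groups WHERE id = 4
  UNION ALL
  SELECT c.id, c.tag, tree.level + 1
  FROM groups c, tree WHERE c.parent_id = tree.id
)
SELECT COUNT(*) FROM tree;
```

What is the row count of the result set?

4

Base: id=4 (iota) at level 0.
Iteration 1: rows with parent_id in {4} -> delta (id 7, level 1).
Iteration 2: rows with parent_id in {7} -> pi (id 9, level 2), eps (id 10, level 2).
Iteration 3: no rows with parent_id in {9,10}; recursion stops.
Total rows emitted: 4.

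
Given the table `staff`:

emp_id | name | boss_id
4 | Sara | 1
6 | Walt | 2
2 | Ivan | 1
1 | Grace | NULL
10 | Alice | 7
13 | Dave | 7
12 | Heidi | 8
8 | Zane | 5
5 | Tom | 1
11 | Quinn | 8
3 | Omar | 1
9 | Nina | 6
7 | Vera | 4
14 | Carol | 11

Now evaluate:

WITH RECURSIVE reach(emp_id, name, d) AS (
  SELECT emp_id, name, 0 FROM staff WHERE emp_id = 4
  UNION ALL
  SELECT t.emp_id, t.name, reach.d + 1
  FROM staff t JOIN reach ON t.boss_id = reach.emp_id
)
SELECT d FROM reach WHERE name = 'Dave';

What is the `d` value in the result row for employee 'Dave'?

2

Base: emp_id=4 (Sara) at d 0.
Iteration 1: rows with boss_id in {4} -> Vera (id 7, d 1).
Iteration 2: rows with boss_id in {7} -> Alice (id 10, d 2), Dave (id 13, d 2).
Iteration 3: no rows with boss_id in {10,13}; recursion stops.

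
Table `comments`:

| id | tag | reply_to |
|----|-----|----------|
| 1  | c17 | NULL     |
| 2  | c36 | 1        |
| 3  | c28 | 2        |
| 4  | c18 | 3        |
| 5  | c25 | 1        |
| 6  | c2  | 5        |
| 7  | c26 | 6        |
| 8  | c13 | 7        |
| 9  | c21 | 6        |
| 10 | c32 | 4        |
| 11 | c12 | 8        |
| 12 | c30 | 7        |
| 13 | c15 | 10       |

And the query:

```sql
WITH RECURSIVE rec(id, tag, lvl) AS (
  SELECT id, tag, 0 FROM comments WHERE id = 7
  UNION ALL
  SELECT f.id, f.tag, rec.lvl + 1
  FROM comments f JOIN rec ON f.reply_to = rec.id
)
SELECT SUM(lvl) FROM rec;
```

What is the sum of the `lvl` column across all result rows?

4

Base: id=7 (c26) at lvl 0.
Iteration 1: rows with reply_to in {7} -> c13 (id 8, lvl 1), c30 (id 12, lvl 1).
Iteration 2: rows with reply_to in {8,12} -> c12 (id 11, lvl 2).
Iteration 3: no rows with reply_to in {11}; recursion stops.
SUM(lvl) = 0 + 1 + 1 + 2 = 4.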